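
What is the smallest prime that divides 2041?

13

2041 is odd.
Digit sum 7, not divisible by 3.
Ends in 1: not divisible by 5.
7: 2041 = 7·291 + 4
11: 2041 = 11·185 + 6
13: 2041 = 13·157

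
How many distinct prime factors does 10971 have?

3

10971 = 3^2 · 1219
1219 = 23 · 53
10971 = 3^2 · 23 · 53, which has 3 distinct prime factors.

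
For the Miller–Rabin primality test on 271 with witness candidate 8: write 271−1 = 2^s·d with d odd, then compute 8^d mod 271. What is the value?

1

271 − 1 = 270 = 2^1 · 135, so d = 135.
8^1 ≡ 8 (mod 271)
8^2 ≡ 8^2 = 64 ≡ 64 (mod 271)
8^4 ≡ 64^2 = 4096 ≡ 31 (mod 271)
8^8 ≡ 31^2 = 961 ≡ 148 (mod 271)
8^16 ≡ 148^2 = 21904 ≡ 224 (mod 271)
8^32 ≡ 224^2 = 50176 ≡ 41 (mod 271)
8^64 ≡ 41^2 = 1681 ≡ 55 (mod 271)
8^128 ≡ 55^2 = 3025 ≡ 44 (mod 271)
135 = 128 + 4 + 2 + 1 in binary powers of 2.
So 8^135 ≡ 44 · 31 · 64 · 8 ≡ 1 (mod 271).
Since 8^d ≡ 1 (mod 271), base 8 does not prove 271 composite.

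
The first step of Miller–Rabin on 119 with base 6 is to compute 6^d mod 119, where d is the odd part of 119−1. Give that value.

119 − 1 = 118 = 2^1 · 59, so d = 59.
6^1 ≡ 6 (mod 119)
6^2 ≡ 6^2 = 36 ≡ 36 (mod 119)
6^4 ≡ 36^2 = 1296 ≡ 106 (mod 119)
6^8 ≡ 106^2 = 11236 ≡ 50 (mod 119)
6^16 ≡ 50^2 = 2500 ≡ 1 (mod 119)
6^32 ≡ 1^2 = 1 ≡ 1 (mod 119)
59 = 32 + 16 + 8 + 2 + 1 in binary powers of 2.
So 6^59 ≡ 1 · 1 · 50 · 36 · 6 ≡ 90 (mod 119).
Squaring chain: 90; never reaches −1, so base 6 is a Miller–Rabin witness that 119 is composite.

90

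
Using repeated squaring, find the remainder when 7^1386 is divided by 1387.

7^1 ≡ 7 (mod 1387)
7^2 ≡ 7^2 = 49 ≡ 49 (mod 1387)
7^4 ≡ 49^2 = 2401 ≡ 1014 (mod 1387)
7^8 ≡ 1014^2 = 1028196 ≡ 429 (mod 1387)
7^16 ≡ 429^2 = 184041 ≡ 957 (mod 1387)
7^32 ≡ 957^2 = 915849 ≡ 429 (mod 1387)
7^64 ≡ 429^2 = 184041 ≡ 957 (mod 1387)
7^128 ≡ 957^2 = 915849 ≡ 429 (mod 1387)
7^256 ≡ 429^2 = 184041 ≡ 957 (mod 1387)
7^512 ≡ 957^2 = 915849 ≡ 429 (mod 1387)
7^1024 ≡ 429^2 = 184041 ≡ 957 (mod 1387)
1386 = 1024 + 256 + 64 + 32 + 8 + 2 in binary powers of 2.
So 7^1386 ≡ 957 · 957 · 957 · 429 · 429 · 49 ≡ 1122 (mod 1387).
Since 1122 ≠ 1, base 7 is a Fermat witness: 1387 is composite.

1122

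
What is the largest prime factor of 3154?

3154 = 2 · 1577
1577 = 19 · 83
83 is prime.
So 3154 = 2 · 19 · 83; the largest prime factor is 83.

83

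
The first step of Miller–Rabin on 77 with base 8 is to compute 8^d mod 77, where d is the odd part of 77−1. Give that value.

77 − 1 = 76 = 2^2 · 19, so d = 19.
8^1 ≡ 8 (mod 77)
8^2 ≡ 8^2 = 64 ≡ 64 (mod 77)
8^4 ≡ 64^2 = 4096 ≡ 15 (mod 77)
8^8 ≡ 15^2 = 225 ≡ 71 (mod 77)
8^16 ≡ 71^2 = 5041 ≡ 36 (mod 77)
19 = 16 + 2 + 1 in binary powers of 2.
So 8^19 ≡ 36 · 64 · 8 ≡ 29 (mod 77).
Squaring chain: 29 → 71; never reaches −1, so base 8 is a Miller–Rabin witness that 77 is composite.

29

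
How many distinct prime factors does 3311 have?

3311 = 7 · 473
473 = 11 · 43
3311 = 7 · 11 · 43, which has 3 distinct prime factors.

3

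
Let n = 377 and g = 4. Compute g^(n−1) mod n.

165

4^1 ≡ 4 (mod 377)
4^2 ≡ 4^2 = 16 ≡ 16 (mod 377)
4^4 ≡ 16^2 = 256 ≡ 256 (mod 377)
4^8 ≡ 256^2 = 65536 ≡ 315 (mod 377)
4^16 ≡ 315^2 = 99225 ≡ 74 (mod 377)
4^32 ≡ 74^2 = 5476 ≡ 198 (mod 377)
4^64 ≡ 198^2 = 39204 ≡ 373 (mod 377)
4^128 ≡ 373^2 = 139129 ≡ 16 (mod 377)
4^256 ≡ 16^2 = 256 ≡ 256 (mod 377)
376 = 256 + 64 + 32 + 16 + 8 in binary powers of 2.
So 4^376 ≡ 256 · 373 · 198 · 74 · 315 ≡ 165 (mod 377).
Since 165 ≠ 1, base 4 is a Fermat witness: 377 is composite.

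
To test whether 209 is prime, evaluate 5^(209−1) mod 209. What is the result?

81

5^1 ≡ 5 (mod 209)
5^2 ≡ 5^2 = 25 ≡ 25 (mod 209)
5^4 ≡ 25^2 = 625 ≡ 207 (mod 209)
5^8 ≡ 207^2 = 42849 ≡ 4 (mod 209)
5^16 ≡ 4^2 = 16 ≡ 16 (mod 209)
5^32 ≡ 16^2 = 256 ≡ 47 (mod 209)
5^64 ≡ 47^2 = 2209 ≡ 119 (mod 209)
5^128 ≡ 119^2 = 14161 ≡ 158 (mod 209)
208 = 128 + 64 + 16 in binary powers of 2.
So 5^208 ≡ 158 · 119 · 16 ≡ 81 (mod 209).
Since 81 ≠ 1, base 5 is a Fermat witness: 209 is composite.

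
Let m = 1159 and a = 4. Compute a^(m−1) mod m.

4^1 ≡ 4 (mod 1159)
4^2 ≡ 4^2 = 16 ≡ 16 (mod 1159)
4^4 ≡ 16^2 = 256 ≡ 256 (mod 1159)
4^8 ≡ 256^2 = 65536 ≡ 632 (mod 1159)
4^16 ≡ 632^2 = 399424 ≡ 728 (mod 1159)
4^32 ≡ 728^2 = 529984 ≡ 321 (mod 1159)
4^64 ≡ 321^2 = 103041 ≡ 1049 (mod 1159)
4^128 ≡ 1049^2 = 1100401 ≡ 510 (mod 1159)
4^256 ≡ 510^2 = 260100 ≡ 484 (mod 1159)
4^512 ≡ 484^2 = 234256 ≡ 138 (mod 1159)
4^1024 ≡ 138^2 = 19044 ≡ 500 (mod 1159)
1158 = 1024 + 128 + 4 + 2 in binary powers of 2.
So 4^1158 ≡ 500 · 510 · 256 · 16 ≡ 790 (mod 1159).
Since 790 ≠ 1, base 4 is a Fermat witness: 1159 is composite.

790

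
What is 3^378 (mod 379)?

3^1 ≡ 3 (mod 379)
3^2 ≡ 3^2 = 9 ≡ 9 (mod 379)
3^4 ≡ 9^2 = 81 ≡ 81 (mod 379)
3^8 ≡ 81^2 = 6561 ≡ 118 (mod 379)
3^16 ≡ 118^2 = 13924 ≡ 280 (mod 379)
3^32 ≡ 280^2 = 78400 ≡ 326 (mod 379)
3^64 ≡ 326^2 = 106276 ≡ 156 (mod 379)
3^128 ≡ 156^2 = 24336 ≡ 80 (mod 379)
3^256 ≡ 80^2 = 6400 ≡ 336 (mod 379)
378 = 256 + 64 + 32 + 16 + 8 + 2 in binary powers of 2.
So 3^378 ≡ 336 · 156 · 326 · 280 · 118 · 9 ≡ 1 (mod 379).
Since the result is 1, base 3 gives no evidence that 379 is composite.

1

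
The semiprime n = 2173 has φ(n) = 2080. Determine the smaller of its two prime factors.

φ(n) = (p−1)(q−1) = n − (p+q) + 1, so p + q = 2173 − 2080 + 1 = 94.
p and q are the roots of t² − 94t + 2173 = 0.
Discriminant: 94² − 4·2173 = 8836 − 8692 = 144; √144 = 12.
q = (94 − 12)/2 = 41, p = (94 + 12)/2 = 53.
Check: 41 · 53 = 2173.

41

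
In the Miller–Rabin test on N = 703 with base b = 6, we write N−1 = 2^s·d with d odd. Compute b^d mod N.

438

703 − 1 = 702 = 2^1 · 351, so d = 351.
6^1 ≡ 6 (mod 703)
6^2 ≡ 6^2 = 36 ≡ 36 (mod 703)
6^4 ≡ 36^2 = 1296 ≡ 593 (mod 703)
6^8 ≡ 593^2 = 351649 ≡ 149 (mod 703)
6^16 ≡ 149^2 = 22201 ≡ 408 (mod 703)
6^32 ≡ 408^2 = 166464 ≡ 556 (mod 703)
6^64 ≡ 556^2 = 309136 ≡ 519 (mod 703)
6^128 ≡ 519^2 = 269361 ≡ 112 (mod 703)
6^256 ≡ 112^2 = 12544 ≡ 593 (mod 703)
351 = 256 + 64 + 16 + 8 + 4 + 2 + 1 in binary powers of 2.
So 6^351 ≡ 593 · 519 · 408 · 149 · 593 · 36 · 6 ≡ 438 (mod 703).
Squaring chain: 438; never reaches −1, so base 6 is a Miller–Rabin witness that 703 is composite.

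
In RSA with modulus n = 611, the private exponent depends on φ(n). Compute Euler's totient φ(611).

Factor: 611 = 13 · 47.
φ(611) = (13−1) · (47−1) = 12 · 46 = 552.

552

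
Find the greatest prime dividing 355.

355 = 5 · 71
71 is prime.
So 355 = 5 · 71; the largest prime factor is 71.

71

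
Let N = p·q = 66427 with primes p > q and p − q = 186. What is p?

Since p = q + 186, we have 66427 = q(q + 186), so q² + 186q − 66427 = 0.
Discriminant: 186² + 4·66427 = 34596 + 265708 = 300304; √300304 = 548.
q = (−186 + 548)/2 = 181, and p = q + 186 = 367.
Check: 181 · 367 = 66427.

367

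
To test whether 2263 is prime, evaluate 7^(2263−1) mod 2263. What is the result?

1287

7^1 ≡ 7 (mod 2263)
7^2 ≡ 7^2 = 49 ≡ 49 (mod 2263)
7^4 ≡ 49^2 = 2401 ≡ 138 (mod 2263)
7^8 ≡ 138^2 = 19044 ≡ 940 (mod 2263)
7^16 ≡ 940^2 = 883600 ≡ 1030 (mod 2263)
7^32 ≡ 1030^2 = 1060900 ≡ 1816 (mod 2263)
7^64 ≡ 1816^2 = 3297856 ≡ 665 (mod 2263)
7^128 ≡ 665^2 = 442225 ≡ 940 (mod 2263)
7^256 ≡ 940^2 = 883600 ≡ 1030 (mod 2263)
7^512 ≡ 1030^2 = 1060900 ≡ 1816 (mod 2263)
7^1024 ≡ 1816^2 = 3297856 ≡ 665 (mod 2263)
7^2048 ≡ 665^2 = 442225 ≡ 940 (mod 2263)
2262 = 2048 + 128 + 64 + 16 + 4 + 2 in binary powers of 2.
So 7^2262 ≡ 940 · 940 · 665 · 1030 · 138 · 49 ≡ 1287 (mod 2263).
Since 1287 ≠ 1, base 7 is a Fermat witness: 2263 is composite.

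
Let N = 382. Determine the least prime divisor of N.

2

382 is even: 2 divides it.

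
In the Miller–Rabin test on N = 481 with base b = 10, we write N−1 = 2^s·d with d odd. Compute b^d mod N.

481 − 1 = 480 = 2^5 · 15, so d = 15.
10^1 ≡ 10 (mod 481)
10^2 ≡ 10^2 = 100 ≡ 100 (mod 481)
10^4 ≡ 100^2 = 10000 ≡ 380 (mod 481)
10^8 ≡ 380^2 = 144400 ≡ 100 (mod 481)
15 = 8 + 4 + 2 + 1 in binary powers of 2.
So 10^15 ≡ 100 · 380 · 100 · 10 ≡ 38 (mod 481).
Squaring chain: 38 → 1 → 1 → 1 → 1; never reaches −1, so base 10 is a Miller–Rabin witness that 481 is composite.

38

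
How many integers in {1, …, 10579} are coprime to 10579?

10360

Factor: 10579 = 71 · 149.
φ(10579) = (71−1) · (149−1) = 70 · 148 = 10360.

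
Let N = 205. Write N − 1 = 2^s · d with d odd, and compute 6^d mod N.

151

205 − 1 = 204 = 2^2 · 51, so d = 51.
6^1 ≡ 6 (mod 205)
6^2 ≡ 6^2 = 36 ≡ 36 (mod 205)
6^4 ≡ 36^2 = 1296 ≡ 66 (mod 205)
6^8 ≡ 66^2 = 4356 ≡ 51 (mod 205)
6^16 ≡ 51^2 = 2601 ≡ 141 (mod 205)
6^32 ≡ 141^2 = 19881 ≡ 201 (mod 205)
51 = 32 + 16 + 2 + 1 in binary powers of 2.
So 6^51 ≡ 201 · 141 · 36 · 6 ≡ 151 (mod 205).
Squaring chain: 151 → 46; never reaches −1, so base 6 is a Miller–Rabin witness that 205 is composite.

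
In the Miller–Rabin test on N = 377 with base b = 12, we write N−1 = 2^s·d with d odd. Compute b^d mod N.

220

377 − 1 = 376 = 2^3 · 47, so d = 47.
12^1 ≡ 12 (mod 377)
12^2 ≡ 12^2 = 144 ≡ 144 (mod 377)
12^4 ≡ 144^2 = 20736 ≡ 1 (mod 377)
12^8 ≡ 1^2 = 1 ≡ 1 (mod 377)
12^16 ≡ 1^2 = 1 ≡ 1 (mod 377)
12^32 ≡ 1^2 = 1 ≡ 1 (mod 377)
47 = 32 + 8 + 4 + 2 + 1 in binary powers of 2.
So 12^47 ≡ 1 · 1 · 1 · 144 · 12 ≡ 220 (mod 377).
Squaring chain: 220 → 144 → 1; never reaches −1, so base 12 is a Miller–Rabin witness that 377 is composite.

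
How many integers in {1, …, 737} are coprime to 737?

Factor: 737 = 11 · 67.
φ(737) = (11−1) · (67−1) = 10 · 66 = 660.

660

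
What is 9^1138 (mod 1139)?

9^1 ≡ 9 (mod 1139)
9^2 ≡ 9^2 = 81 ≡ 81 (mod 1139)
9^4 ≡ 81^2 = 6561 ≡ 866 (mod 1139)
9^8 ≡ 866^2 = 749956 ≡ 494 (mod 1139)
9^16 ≡ 494^2 = 244036 ≡ 290 (mod 1139)
9^32 ≡ 290^2 = 84100 ≡ 953 (mod 1139)
9^64 ≡ 953^2 = 908209 ≡ 426 (mod 1139)
9^128 ≡ 426^2 = 181476 ≡ 375 (mod 1139)
9^256 ≡ 375^2 = 140625 ≡ 528 (mod 1139)
9^512 ≡ 528^2 = 278784 ≡ 868 (mod 1139)
9^1024 ≡ 868^2 = 753424 ≡ 545 (mod 1139)
1138 = 1024 + 64 + 32 + 16 + 2 in binary powers of 2.
So 9^1138 ≡ 545 · 426 · 953 · 290 · 81 ≡ 625 (mod 1139).
Since 625 ≠ 1, base 9 is a Fermat witness: 1139 is composite.

625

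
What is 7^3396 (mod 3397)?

3054

7^1 ≡ 7 (mod 3397)
7^2 ≡ 7^2 = 49 ≡ 49 (mod 3397)
7^4 ≡ 49^2 = 2401 ≡ 2401 (mod 3397)
7^8 ≡ 2401^2 = 5764801 ≡ 92 (mod 3397)
7^16 ≡ 92^2 = 8464 ≡ 1670 (mod 3397)
7^32 ≡ 1670^2 = 2788900 ≡ 3360 (mod 3397)
7^64 ≡ 3360^2 = 11289600 ≡ 1369 (mod 3397)
7^128 ≡ 1369^2 = 1874161 ≡ 2414 (mod 3397)
7^256 ≡ 2414^2 = 5827396 ≡ 1541 (mod 3397)
7^512 ≡ 1541^2 = 2374681 ≡ 178 (mod 3397)
7^1024 ≡ 178^2 = 31684 ≡ 1111 (mod 3397)
7^2048 ≡ 1111^2 = 1234321 ≡ 1210 (mod 3397)
3396 = 2048 + 1024 + 256 + 64 + 4 in binary powers of 2.
So 7^3396 ≡ 1210 · 1111 · 1541 · 1369 · 2401 ≡ 3054 (mod 3397).
Since 3054 ≠ 1, base 7 is a Fermat witness: 3397 is composite.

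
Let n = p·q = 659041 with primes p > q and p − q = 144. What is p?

887

Since p = q + 144, we have 659041 = q(q + 144), so q² + 144q − 659041 = 0.
Discriminant: 144² + 4·659041 = 20736 + 2636164 = 2656900; √2656900 = 1630.
q = (−144 + 1630)/2 = 743, and p = q + 144 = 887.
Check: 743 · 887 = 659041.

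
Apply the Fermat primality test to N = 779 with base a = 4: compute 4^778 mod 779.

4^1 ≡ 4 (mod 779)
4^2 ≡ 4^2 = 16 ≡ 16 (mod 779)
4^4 ≡ 16^2 = 256 ≡ 256 (mod 779)
4^8 ≡ 256^2 = 65536 ≡ 100 (mod 779)
4^16 ≡ 100^2 = 10000 ≡ 652 (mod 779)
4^32 ≡ 652^2 = 425104 ≡ 549 (mod 779)
4^64 ≡ 549^2 = 301401 ≡ 707 (mod 779)
4^128 ≡ 707^2 = 499849 ≡ 510 (mod 779)
4^256 ≡ 510^2 = 260100 ≡ 693 (mod 779)
4^512 ≡ 693^2 = 480249 ≡ 385 (mod 779)
778 = 512 + 256 + 8 + 2 in binary powers of 2.
So 4^778 ≡ 385 · 693 · 100 · 16 ≡ 674 (mod 779).
Since 674 ≠ 1, base 4 is a Fermat witness: 779 is composite.

674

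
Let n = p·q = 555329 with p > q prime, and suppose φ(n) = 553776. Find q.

φ(n) = (p−1)(q−1) = n − (p+q) + 1, so p + q = 555329 − 553776 + 1 = 1554.
p and q are the roots of t² − 1554t + 555329 = 0.
Discriminant: 1554² − 4·555329 = 2414916 − 2221316 = 193600; √193600 = 440.
q = (1554 − 440)/2 = 557, p = (1554 + 440)/2 = 997.
Check: 557 · 997 = 555329.

557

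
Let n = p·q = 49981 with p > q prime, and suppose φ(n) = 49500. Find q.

151

φ(n) = (p−1)(q−1) = n − (p+q) + 1, so p + q = 49981 − 49500 + 1 = 482.
p and q are the roots of t² − 482t + 49981 = 0.
Discriminant: 482² − 4·49981 = 232324 − 199924 = 32400; √32400 = 180.
q = (482 − 180)/2 = 151, p = (482 + 180)/2 = 331.
Check: 151 · 331 = 49981.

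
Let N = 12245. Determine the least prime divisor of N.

12245 is odd.
Digit sum 14, not divisible by 3.
Ends in 5: divisible by 5.

5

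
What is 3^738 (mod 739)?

1

3^1 ≡ 3 (mod 739)
3^2 ≡ 3^2 = 9 ≡ 9 (mod 739)
3^4 ≡ 9^2 = 81 ≡ 81 (mod 739)
3^8 ≡ 81^2 = 6561 ≡ 649 (mod 739)
3^16 ≡ 649^2 = 421201 ≡ 710 (mod 739)
3^32 ≡ 710^2 = 504100 ≡ 102 (mod 739)
3^64 ≡ 102^2 = 10404 ≡ 58 (mod 739)
3^128 ≡ 58^2 = 3364 ≡ 408 (mod 739)
3^256 ≡ 408^2 = 166464 ≡ 189 (mod 739)
3^512 ≡ 189^2 = 35721 ≡ 249 (mod 739)
738 = 512 + 128 + 64 + 32 + 2 in binary powers of 2.
So 3^738 ≡ 249 · 408 · 58 · 102 · 9 ≡ 1 (mod 739).
Since the result is 1, base 3 gives no evidence that 739 is composite.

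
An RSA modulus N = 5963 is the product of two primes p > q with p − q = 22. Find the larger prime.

89

Since p = q + 22, we have 5963 = q(q + 22), so q² + 22q − 5963 = 0.
Discriminant: 22² + 4·5963 = 484 + 23852 = 24336; √24336 = 156.
q = (−22 + 156)/2 = 67, and p = q + 22 = 89.
Check: 67 · 89 = 5963.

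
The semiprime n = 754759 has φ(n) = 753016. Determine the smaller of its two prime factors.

φ(n) = (p−1)(q−1) = n − (p+q) + 1, so p + q = 754759 − 753016 + 1 = 1744.
p and q are the roots of t² − 1744t + 754759 = 0.
Discriminant: 1744² − 4·754759 = 3041536 − 3019036 = 22500; √22500 = 150.
q = (1744 − 150)/2 = 797, p = (1744 + 150)/2 = 947.
Check: 797 · 947 = 754759.

797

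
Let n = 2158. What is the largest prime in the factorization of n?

2158 = 2 · 1079
1079 = 13 · 83
83 is prime.
So 2158 = 2 · 13 · 83; the largest prime factor is 83.

83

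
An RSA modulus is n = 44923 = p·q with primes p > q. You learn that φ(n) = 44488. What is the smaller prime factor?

167

φ(n) = (p−1)(q−1) = n − (p+q) + 1, so p + q = 44923 − 44488 + 1 = 436.
p and q are the roots of t² − 436t + 44923 = 0.
Discriminant: 436² − 4·44923 = 190096 − 179692 = 10404; √10404 = 102.
q = (436 − 102)/2 = 167, p = (436 + 102)/2 = 269.
Check: 167 · 269 = 44923.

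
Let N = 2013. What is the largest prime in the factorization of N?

2013 = 3 · 671
671 = 11 · 61
61 is prime.
So 2013 = 3 · 11 · 61; the largest prime factor is 61.

61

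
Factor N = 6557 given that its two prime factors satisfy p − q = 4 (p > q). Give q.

79

Since p = q + 4, we have 6557 = q(q + 4), so q² + 4q − 6557 = 0.
Discriminant: 4² + 4·6557 = 16 + 26228 = 26244; √26244 = 162.
q = (−4 + 162)/2 = 79, and p = q + 4 = 83.
Check: 79 · 83 = 6557.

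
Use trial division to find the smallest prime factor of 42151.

61

42151 is odd.
Digit sum 13, not divisible by 3.
Ends in 1: not divisible by 5.
7: 42151 = 7·6021 + 4
11: 42151 = 11·3831 + 10
13: 42151 = 13·3242 + 5
17: 42151 = 17·2479 + 8
19: 42151 = 19·2218 + 9
23: 42151 = 23·1832 + 15
29: 42151 = 29·1453 + 14
31: 42151 = 31·1359 + 22
37: 42151 = 37·1139 + 8
41: 42151 = 41·1028 + 3
43: 42151 = 43·980 + 11
47: 42151 = 47·896 + 39
53: 42151 = 53·795 + 16
59: 42151 = 59·714 + 25
61: 42151 = 61·691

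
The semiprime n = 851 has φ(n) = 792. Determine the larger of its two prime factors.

37

φ(n) = (p−1)(q−1) = n − (p+q) + 1, so p + q = 851 − 792 + 1 = 60.
p and q are the roots of t² − 60t + 851 = 0.
Discriminant: 60² − 4·851 = 3600 − 3404 = 196; √196 = 14.
q = (60 − 14)/2 = 23, p = (60 + 14)/2 = 37.
Check: 23 · 37 = 851.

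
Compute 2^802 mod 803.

367

2^1 ≡ 2 (mod 803)
2^2 ≡ 2^2 = 4 ≡ 4 (mod 803)
2^4 ≡ 4^2 = 16 ≡ 16 (mod 803)
2^8 ≡ 16^2 = 256 ≡ 256 (mod 803)
2^16 ≡ 256^2 = 65536 ≡ 493 (mod 803)
2^32 ≡ 493^2 = 243049 ≡ 543 (mod 803)
2^64 ≡ 543^2 = 294849 ≡ 148 (mod 803)
2^128 ≡ 148^2 = 21904 ≡ 223 (mod 803)
2^256 ≡ 223^2 = 49729 ≡ 746 (mod 803)
2^512 ≡ 746^2 = 556516 ≡ 37 (mod 803)
802 = 512 + 256 + 32 + 2 in binary powers of 2.
So 2^802 ≡ 37 · 746 · 543 · 4 ≡ 367 (mod 803).
Since 367 ≠ 1, base 2 is a Fermat witness: 803 is composite.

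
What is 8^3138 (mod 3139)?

8^1 ≡ 8 (mod 3139)
8^2 ≡ 8^2 = 64 ≡ 64 (mod 3139)
8^4 ≡ 64^2 = 4096 ≡ 957 (mod 3139)
8^8 ≡ 957^2 = 915849 ≡ 2400 (mod 3139)
8^16 ≡ 2400^2 = 5760000 ≡ 3074 (mod 3139)
8^32 ≡ 3074^2 = 9449476 ≡ 1086 (mod 3139)
8^64 ≡ 1086^2 = 1179396 ≡ 2271 (mod 3139)
8^128 ≡ 2271^2 = 5157441 ≡ 64 (mod 3139)
8^256 ≡ 64^2 = 4096 ≡ 957 (mod 3139)
8^512 ≡ 957^2 = 915849 ≡ 2400 (mod 3139)
8^1024 ≡ 2400^2 = 5760000 ≡ 3074 (mod 3139)
8^2048 ≡ 3074^2 = 9449476 ≡ 1086 (mod 3139)
3138 = 2048 + 1024 + 64 + 2 in binary powers of 2.
So 8^3138 ≡ 1086 · 3074 · 2271 · 64 ≡ 1096 (mod 3139).
Since 1096 ≠ 1, base 8 is a Fermat witness: 3139 is composite.

1096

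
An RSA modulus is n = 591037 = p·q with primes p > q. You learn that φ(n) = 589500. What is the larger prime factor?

φ(n) = (p−1)(q−1) = n − (p+q) + 1, so p + q = 591037 − 589500 + 1 = 1538.
p and q are the roots of t² − 1538t + 591037 = 0.
Discriminant: 1538² − 4·591037 = 2365444 − 2364148 = 1296; √1296 = 36.
q = (1538 − 36)/2 = 751, p = (1538 + 36)/2 = 787.
Check: 751 · 787 = 591037.

787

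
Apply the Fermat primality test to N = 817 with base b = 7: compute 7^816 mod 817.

7^1 ≡ 7 (mod 817)
7^2 ≡ 7^2 = 49 ≡ 49 (mod 817)
7^4 ≡ 49^2 = 2401 ≡ 767 (mod 817)
7^8 ≡ 767^2 = 588289 ≡ 49 (mod 817)
7^16 ≡ 49^2 = 2401 ≡ 767 (mod 817)
7^32 ≡ 767^2 = 588289 ≡ 49 (mod 817)
7^64 ≡ 49^2 = 2401 ≡ 767 (mod 817)
7^128 ≡ 767^2 = 588289 ≡ 49 (mod 817)
7^256 ≡ 49^2 = 2401 ≡ 767 (mod 817)
7^512 ≡ 767^2 = 588289 ≡ 49 (mod 817)
816 = 512 + 256 + 32 + 16 in binary powers of 2.
So 7^816 ≡ 49 · 767 · 49 · 767 ≡ 1 (mod 817).
Since the result is 1, base 7 gives no evidence that 817 is composite.

1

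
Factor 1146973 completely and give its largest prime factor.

67

1146973 = 17 · 67469
67469 = 19 · 3551
3551 = 53 · 67
67 is prime.
So 1146973 = 17 · 19 · 53 · 67; the largest prime factor is 67.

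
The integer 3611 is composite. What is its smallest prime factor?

3611 is odd.
Digit sum 11, not divisible by 3.
Ends in 1: not divisible by 5.
7: 3611 = 7·515 + 6
11: 3611 = 11·328 + 3
13: 3611 = 13·277 + 10
17: 3611 = 17·212 + 7
19: 3611 = 19·190 + 1
23: 3611 = 23·157

23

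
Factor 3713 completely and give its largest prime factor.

3713 = 47 · 79
79 is prime.
So 3713 = 47 · 79; the largest prime factor is 79.

79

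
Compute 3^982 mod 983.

3^1 ≡ 3 (mod 983)
3^2 ≡ 3^2 = 9 ≡ 9 (mod 983)
3^4 ≡ 9^2 = 81 ≡ 81 (mod 983)
3^8 ≡ 81^2 = 6561 ≡ 663 (mod 983)
3^16 ≡ 663^2 = 439569 ≡ 168 (mod 983)
3^32 ≡ 168^2 = 28224 ≡ 700 (mod 983)
3^64 ≡ 700^2 = 490000 ≡ 466 (mod 983)
3^128 ≡ 466^2 = 217156 ≡ 896 (mod 983)
3^256 ≡ 896^2 = 802816 ≡ 688 (mod 983)
3^512 ≡ 688^2 = 473344 ≡ 521 (mod 983)
982 = 512 + 256 + 128 + 64 + 16 + 4 + 2 in binary powers of 2.
So 3^982 ≡ 521 · 688 · 896 · 466 · 168 · 81 · 9 ≡ 1 (mod 983).
Since the result is 1, base 3 gives no evidence that 983 is composite.

1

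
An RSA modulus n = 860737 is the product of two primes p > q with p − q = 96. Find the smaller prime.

881

Since p = q + 96, we have 860737 = q(q + 96), so q² + 96q − 860737 = 0.
Discriminant: 96² + 4·860737 = 9216 + 3442948 = 3452164; √3452164 = 1858.
q = (−96 + 1858)/2 = 881, and p = q + 96 = 977.
Check: 881 · 977 = 860737.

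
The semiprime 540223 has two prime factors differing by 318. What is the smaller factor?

593

Since p = q + 318, we have 540223 = q(q + 318), so q² + 318q − 540223 = 0.
Discriminant: 318² + 4·540223 = 101124 + 2160892 = 2262016; √2262016 = 1504.
q = (−318 + 1504)/2 = 593, and p = q + 318 = 911.
Check: 593 · 911 = 540223.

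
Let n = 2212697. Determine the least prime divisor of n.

2212697 is odd.
Digit sum 29, not divisible by 3.
Ends in 7: not divisible by 5.
7: 2212697 = 7·316099 + 4
11: 2212697 = 11·201154 + 3
13: 2212697 = 13·170207 + 6
17: 2212697 = 17·130158 + 11
19: 2212697 = 19·116457 + 14
23: 2212697 = 23·96204 + 5
29: 2212697 = 29·76299 + 26
31: 2212697 = 31·71377 + 10
37: 2212697 = 37·59802 + 23
41: 2212697 = 41·53968 + 9
43: 2212697 = 43·51458 + 3
47: 2212697 = 47·47078 + 31
53: 2212697 = 53·41749

53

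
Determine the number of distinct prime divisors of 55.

2

55 = 5 · 11
55 = 5 · 11, which has 2 distinct prime factors.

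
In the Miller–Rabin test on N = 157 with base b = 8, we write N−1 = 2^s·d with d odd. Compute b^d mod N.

28

157 − 1 = 156 = 2^2 · 39, so d = 39.
8^1 ≡ 8 (mod 157)
8^2 ≡ 8^2 = 64 ≡ 64 (mod 157)
8^4 ≡ 64^2 = 4096 ≡ 14 (mod 157)
8^8 ≡ 14^2 = 196 ≡ 39 (mod 157)
8^16 ≡ 39^2 = 1521 ≡ 108 (mod 157)
8^32 ≡ 108^2 = 11664 ≡ 46 (mod 157)
39 = 32 + 4 + 2 + 1 in binary powers of 2.
So 8^39 ≡ 46 · 14 · 64 · 8 ≡ 28 (mod 157).
Squaring chain: 28 → 156; reaches −1, so base 8 does not prove 157 composite.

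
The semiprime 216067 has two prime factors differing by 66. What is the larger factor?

499

Since p = q + 66, we have 216067 = q(q + 66), so q² + 66q − 216067 = 0.
Discriminant: 66² + 4·216067 = 4356 + 864268 = 868624; √868624 = 932.
q = (−66 + 932)/2 = 433, and p = q + 66 = 499.
Check: 433 · 499 = 216067.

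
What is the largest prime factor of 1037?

61

1037 = 17 · 61
61 is prime.
So 1037 = 17 · 61; the largest prime factor is 61.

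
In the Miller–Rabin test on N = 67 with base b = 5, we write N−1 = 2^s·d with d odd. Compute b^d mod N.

67 − 1 = 66 = 2^1 · 33, so d = 33.
5^1 ≡ 5 (mod 67)
5^2 ≡ 5^2 = 25 ≡ 25 (mod 67)
5^4 ≡ 25^2 = 625 ≡ 22 (mod 67)
5^8 ≡ 22^2 = 484 ≡ 15 (mod 67)
5^16 ≡ 15^2 = 225 ≡ 24 (mod 67)
5^32 ≡ 24^2 = 576 ≡ 40 (mod 67)
33 = 32 + 1 in binary powers of 2.
So 5^33 ≡ 40 · 5 ≡ 66 (mod 67).
Since 5^d ≡ 66 (mod 67), base 5 does not prove 67 composite.

66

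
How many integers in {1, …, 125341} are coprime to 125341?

115200

Factor: 125341 = 17 · 73 · 101.
φ(125341) = (17−1) · (73−1) · (101−1) = 16 · 72 · 100 = 115200.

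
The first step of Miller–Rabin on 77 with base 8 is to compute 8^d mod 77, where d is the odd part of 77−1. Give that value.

77 − 1 = 76 = 2^2 · 19, so d = 19.
8^1 ≡ 8 (mod 77)
8^2 ≡ 8^2 = 64 ≡ 64 (mod 77)
8^4 ≡ 64^2 = 4096 ≡ 15 (mod 77)
8^8 ≡ 15^2 = 225 ≡ 71 (mod 77)
8^16 ≡ 71^2 = 5041 ≡ 36 (mod 77)
19 = 16 + 2 + 1 in binary powers of 2.
So 8^19 ≡ 36 · 64 · 8 ≡ 29 (mod 77).
Squaring chain: 29 → 71; never reaches −1, so base 8 is a Miller–Rabin witness that 77 is composite.

29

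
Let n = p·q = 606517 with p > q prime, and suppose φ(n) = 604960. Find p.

φ(n) = (p−1)(q−1) = n − (p+q) + 1, so p + q = 606517 − 604960 + 1 = 1558.
p and q are the roots of t² − 1558t + 606517 = 0.
Discriminant: 1558² − 4·606517 = 2427364 − 2426068 = 1296; √1296 = 36.
q = (1558 − 36)/2 = 761, p = (1558 + 36)/2 = 797.
Check: 761 · 797 = 606517.

797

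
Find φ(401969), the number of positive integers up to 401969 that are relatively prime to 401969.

381136

Factor: 401969 = 29 · 83 · 167.
φ(401969) = (29−1) · (83−1) · (167−1) = 28 · 82 · 166 = 381136.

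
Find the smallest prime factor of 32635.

5

32635 is odd.
Digit sum 19, not divisible by 3.
Ends in 5: divisible by 5.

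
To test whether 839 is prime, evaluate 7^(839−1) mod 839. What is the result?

7^1 ≡ 7 (mod 839)
7^2 ≡ 7^2 = 49 ≡ 49 (mod 839)
7^4 ≡ 49^2 = 2401 ≡ 723 (mod 839)
7^8 ≡ 723^2 = 522729 ≡ 32 (mod 839)
7^16 ≡ 32^2 = 1024 ≡ 185 (mod 839)
7^32 ≡ 185^2 = 34225 ≡ 665 (mod 839)
7^64 ≡ 665^2 = 442225 ≡ 72 (mod 839)
7^128 ≡ 72^2 = 5184 ≡ 150 (mod 839)
7^256 ≡ 150^2 = 22500 ≡ 686 (mod 839)
7^512 ≡ 686^2 = 470596 ≡ 756 (mod 839)
838 = 512 + 256 + 64 + 4 + 2 in binary powers of 2.
So 7^838 ≡ 756 · 686 · 72 · 723 · 49 ≡ 1 (mod 839).
Since the result is 1, base 7 gives no evidence that 839 is composite.

1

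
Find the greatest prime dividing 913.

913 = 11 · 83
83 is prime.
So 913 = 11 · 83; the largest prime factor is 83.

83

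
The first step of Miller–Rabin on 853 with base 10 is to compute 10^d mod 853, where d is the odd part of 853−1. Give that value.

1

853 − 1 = 852 = 2^2 · 213, so d = 213.
10^1 ≡ 10 (mod 853)
10^2 ≡ 10^2 = 100 ≡ 100 (mod 853)
10^4 ≡ 100^2 = 10000 ≡ 617 (mod 853)
10^8 ≡ 617^2 = 380689 ≡ 251 (mod 853)
10^16 ≡ 251^2 = 63001 ≡ 732 (mod 853)
10^32 ≡ 732^2 = 535824 ≡ 140 (mod 853)
10^64 ≡ 140^2 = 19600 ≡ 834 (mod 853)
10^128 ≡ 834^2 = 695556 ≡ 361 (mod 853)
213 = 128 + 64 + 16 + 4 + 1 in binary powers of 2.
So 10^213 ≡ 361 · 834 · 732 · 617 · 10 ≡ 1 (mod 853).
Since 10^d ≡ 1 (mod 853), base 10 does not prove 853 composite.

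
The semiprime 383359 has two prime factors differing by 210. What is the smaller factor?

523

Since p = q + 210, we have 383359 = q(q + 210), so q² + 210q − 383359 = 0.
Discriminant: 210² + 4·383359 = 44100 + 1533436 = 1577536; √1577536 = 1256.
q = (−210 + 1256)/2 = 523, and p = q + 210 = 733.
Check: 523 · 733 = 383359.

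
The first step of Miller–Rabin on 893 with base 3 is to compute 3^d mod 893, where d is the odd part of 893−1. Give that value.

173

893 − 1 = 892 = 2^2 · 223, so d = 223.
3^1 ≡ 3 (mod 893)
3^2 ≡ 3^2 = 9 ≡ 9 (mod 893)
3^4 ≡ 9^2 = 81 ≡ 81 (mod 893)
3^8 ≡ 81^2 = 6561 ≡ 310 (mod 893)
3^16 ≡ 310^2 = 96100 ≡ 549 (mod 893)
3^32 ≡ 549^2 = 301401 ≡ 460 (mod 893)
3^64 ≡ 460^2 = 211600 ≡ 852 (mod 893)
3^128 ≡ 852^2 = 725904 ≡ 788 (mod 893)
223 = 128 + 64 + 16 + 8 + 4 + 2 + 1 in binary powers of 2.
So 3^223 ≡ 788 · 852 · 549 · 310 · 81 · 9 · 3 ≡ 173 (mod 893).
Squaring chain: 173 → 460; never reaches −1, so base 3 is a Miller–Rabin witness that 893 is composite.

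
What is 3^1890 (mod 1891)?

1

3^1 ≡ 3 (mod 1891)
3^2 ≡ 3^2 = 9 ≡ 9 (mod 1891)
3^4 ≡ 9^2 = 81 ≡ 81 (mod 1891)
3^8 ≡ 81^2 = 6561 ≡ 888 (mod 1891)
3^16 ≡ 888^2 = 788544 ≡ 1888 (mod 1891)
3^32 ≡ 1888^2 = 3564544 ≡ 9 (mod 1891)
3^64 ≡ 9^2 = 81 ≡ 81 (mod 1891)
3^128 ≡ 81^2 = 6561 ≡ 888 (mod 1891)
3^256 ≡ 888^2 = 788544 ≡ 1888 (mod 1891)
3^512 ≡ 1888^2 = 3564544 ≡ 9 (mod 1891)
3^1024 ≡ 9^2 = 81 ≡ 81 (mod 1891)
1890 = 1024 + 512 + 256 + 64 + 32 + 2 in binary powers of 2.
So 3^1890 ≡ 81 · 9 · 1888 · 81 · 9 · 9 ≡ 1 (mod 1891).
Since the result is 1, base 3 gives no evidence that 1891 is composite.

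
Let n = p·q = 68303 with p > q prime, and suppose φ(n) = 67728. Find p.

φ(n) = (p−1)(q−1) = n − (p+q) + 1, so p + q = 68303 − 67728 + 1 = 576.
p and q are the roots of t² − 576t + 68303 = 0.
Discriminant: 576² − 4·68303 = 331776 − 273212 = 58564; √58564 = 242.
q = (576 − 242)/2 = 167, p = (576 + 242)/2 = 409.
Check: 167 · 409 = 68303.

409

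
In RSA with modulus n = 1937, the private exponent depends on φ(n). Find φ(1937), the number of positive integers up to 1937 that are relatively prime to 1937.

1776

Factor: 1937 = 13 · 149.
φ(1937) = (13−1) · (149−1) = 12 · 148 = 1776.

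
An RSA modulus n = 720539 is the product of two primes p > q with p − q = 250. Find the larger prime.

Since p = q + 250, we have 720539 = q(q + 250), so q² + 250q − 720539 = 0.
Discriminant: 250² + 4·720539 = 62500 + 2882156 = 2944656; √2944656 = 1716.
q = (−250 + 1716)/2 = 733, and p = q + 250 = 983.
Check: 733 · 983 = 720539.

983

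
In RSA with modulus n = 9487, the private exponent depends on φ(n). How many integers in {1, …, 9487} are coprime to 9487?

Factor: 9487 = 53 · 179.
φ(9487) = (53−1) · (179−1) = 52 · 178 = 9256.

9256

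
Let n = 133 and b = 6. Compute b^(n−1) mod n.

6^1 ≡ 6 (mod 133)
6^2 ≡ 6^2 = 36 ≡ 36 (mod 133)
6^4 ≡ 36^2 = 1296 ≡ 99 (mod 133)
6^8 ≡ 99^2 = 9801 ≡ 92 (mod 133)
6^16 ≡ 92^2 = 8464 ≡ 85 (mod 133)
6^32 ≡ 85^2 = 7225 ≡ 43 (mod 133)
6^64 ≡ 43^2 = 1849 ≡ 120 (mod 133)
6^128 ≡ 120^2 = 14400 ≡ 36 (mod 133)
132 = 128 + 4 in binary powers of 2.
So 6^132 ≡ 36 · 99 ≡ 106 (mod 133).
Since 106 ≠ 1, base 6 is a Fermat witness: 133 is composite.

106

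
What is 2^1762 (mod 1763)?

742

2^1 ≡ 2 (mod 1763)
2^2 ≡ 2^2 = 4 ≡ 4 (mod 1763)
2^4 ≡ 4^2 = 16 ≡ 16 (mod 1763)
2^8 ≡ 16^2 = 256 ≡ 256 (mod 1763)
2^16 ≡ 256^2 = 65536 ≡ 305 (mod 1763)
2^32 ≡ 305^2 = 93025 ≡ 1349 (mod 1763)
2^64 ≡ 1349^2 = 1819801 ≡ 385 (mod 1763)
2^128 ≡ 385^2 = 148225 ≡ 133 (mod 1763)
2^256 ≡ 133^2 = 17689 ≡ 59 (mod 1763)
2^512 ≡ 59^2 = 3481 ≡ 1718 (mod 1763)
2^1024 ≡ 1718^2 = 2951524 ≡ 262 (mod 1763)
1762 = 1024 + 512 + 128 + 64 + 32 + 2 in binary powers of 2.
So 2^1762 ≡ 262 · 1718 · 133 · 385 · 1349 · 4 ≡ 742 (mod 1763).
Since 742 ≠ 1, base 2 is a Fermat witness: 1763 is composite.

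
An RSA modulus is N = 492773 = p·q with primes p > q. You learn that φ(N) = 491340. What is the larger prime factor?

863

φ(n) = (p−1)(q−1) = n − (p+q) + 1, so p + q = 492773 − 491340 + 1 = 1434.
p and q are the roots of t² − 1434t + 492773 = 0.
Discriminant: 1434² − 4·492773 = 2056356 − 1971092 = 85264; √85264 = 292.
q = (1434 − 292)/2 = 571, p = (1434 + 292)/2 = 863.
Check: 571 · 863 = 492773.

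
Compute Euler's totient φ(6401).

6192

Factor: 6401 = 37 · 173.
φ(6401) = (37−1) · (173−1) = 36 · 172 = 6192.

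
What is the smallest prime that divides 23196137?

67

23196137 is odd.
Digit sum 32, not divisible by 3.
Ends in 7: not divisible by 5.
7: 23196137 = 7·3313733 + 6
11: 23196137 = 11·2108739 + 8
13: 23196137 = 13·1784318 + 3
17: 23196137 = 17·1364478 + 11
19: 23196137 = 19·1220849 + 6
23: 23196137 = 23·1008527 + 16
29: 23196137 = 29·799866 + 23
31: 23196137 = 31·748262 + 15
37: 23196137 = 37·626922 + 23
41: 23196137 = 41·565759 + 18
43: 23196137 = 43·539445 + 2
47: 23196137 = 47·493534 + 39
53: 23196137 = 53·437662 + 51
59: 23196137 = 59·393154 + 51
61: 23196137 = 61·380264 + 33
67: 23196137 = 67·346211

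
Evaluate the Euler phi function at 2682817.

Factor: 2682817 = 109 · 151 · 163.
φ(2682817) = (109−1) · (151−1) · (163−1) = 108 · 150 · 162 = 2624400.

2624400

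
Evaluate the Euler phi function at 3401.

Factor: 3401 = 19 · 179.
φ(3401) = (19−1) · (179−1) = 18 · 178 = 3204.

3204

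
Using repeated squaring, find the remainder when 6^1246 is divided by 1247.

6^1 ≡ 6 (mod 1247)
6^2 ≡ 6^2 = 36 ≡ 36 (mod 1247)
6^4 ≡ 36^2 = 1296 ≡ 49 (mod 1247)
6^8 ≡ 49^2 = 2401 ≡ 1154 (mod 1247)
6^16 ≡ 1154^2 = 1331716 ≡ 1167 (mod 1247)
6^32 ≡ 1167^2 = 1361889 ≡ 165 (mod 1247)
6^64 ≡ 165^2 = 27225 ≡ 1038 (mod 1247)
6^128 ≡ 1038^2 = 1077444 ≡ 36 (mod 1247)
6^256 ≡ 36^2 = 1296 ≡ 49 (mod 1247)
6^512 ≡ 49^2 = 2401 ≡ 1154 (mod 1247)
6^1024 ≡ 1154^2 = 1331716 ≡ 1167 (mod 1247)
1246 = 1024 + 128 + 64 + 16 + 8 + 4 + 2 in binary powers of 2.
So 6^1246 ≡ 1167 · 36 · 1038 · 1167 · 1154 · 49 · 36 ≡ 436 (mod 1247).
Since 436 ≠ 1, base 6 is a Fermat witness: 1247 is composite.

436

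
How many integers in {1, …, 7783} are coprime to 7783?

Factor: 7783 = 43 · 181.
φ(7783) = (43−1) · (181−1) = 42 · 180 = 7560.

7560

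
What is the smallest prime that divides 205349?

29

205349 is odd.
Digit sum 23, not divisible by 3.
Ends in 9: not divisible by 5.
7: 205349 = 7·29335 + 4
11: 205349 = 11·18668 + 1
13: 205349 = 13·15796 + 1
17: 205349 = 17·12079 + 6
19: 205349 = 19·10807 + 16
23: 205349 = 23·8928 + 5
29: 205349 = 29·7081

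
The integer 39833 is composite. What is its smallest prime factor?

61

39833 is odd.
Digit sum 26, not divisible by 3.
Ends in 3: not divisible by 5.
7: 39833 = 7·5690 + 3
11: 39833 = 11·3621 + 2
13: 39833 = 13·3064 + 1
17: 39833 = 17·2343 + 2
19: 39833 = 19·2096 + 9
23: 39833 = 23·1731 + 20
29: 39833 = 29·1373 + 16
31: 39833 = 31·1284 + 29
37: 39833 = 37·1076 + 21
41: 39833 = 41·971 + 22
43: 39833 = 43·926 + 15
47: 39833 = 47·847 + 24
53: 39833 = 53·751 + 30
59: 39833 = 59·675 + 8
61: 39833 = 61·653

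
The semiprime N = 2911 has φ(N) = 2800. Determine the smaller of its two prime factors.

41

φ(n) = (p−1)(q−1) = n − (p+q) + 1, so p + q = 2911 − 2800 + 1 = 112.
p and q are the roots of t² − 112t + 2911 = 0.
Discriminant: 112² − 4·2911 = 12544 − 11644 = 900; √900 = 30.
q = (112 − 30)/2 = 41, p = (112 + 30)/2 = 71.
Check: 41 · 71 = 2911.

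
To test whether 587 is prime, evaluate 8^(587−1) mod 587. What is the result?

1

8^1 ≡ 8 (mod 587)
8^2 ≡ 8^2 = 64 ≡ 64 (mod 587)
8^4 ≡ 64^2 = 4096 ≡ 574 (mod 587)
8^8 ≡ 574^2 = 329476 ≡ 169 (mod 587)
8^16 ≡ 169^2 = 28561 ≡ 385 (mod 587)
8^32 ≡ 385^2 = 148225 ≡ 301 (mod 587)
8^64 ≡ 301^2 = 90601 ≡ 203 (mod 587)
8^128 ≡ 203^2 = 41209 ≡ 119 (mod 587)
8^256 ≡ 119^2 = 14161 ≡ 73 (mod 587)
8^512 ≡ 73^2 = 5329 ≡ 46 (mod 587)
586 = 512 + 64 + 8 + 2 in binary powers of 2.
So 8^586 ≡ 46 · 203 · 169 · 64 ≡ 1 (mod 587).
Since the result is 1, base 8 gives no evidence that 587 is composite.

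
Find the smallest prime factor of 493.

17

493 is odd.
Digit sum 16, not divisible by 3.
Ends in 3: not divisible by 5.
7: 493 = 7·70 + 3
11: 493 = 11·44 + 9
13: 493 = 13·37 + 12
17: 493 = 17·29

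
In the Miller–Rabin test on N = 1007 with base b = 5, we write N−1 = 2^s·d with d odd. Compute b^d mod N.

1007 − 1 = 1006 = 2^1 · 503, so d = 503.
5^1 ≡ 5 (mod 1007)
5^2 ≡ 5^2 = 25 ≡ 25 (mod 1007)
5^4 ≡ 25^2 = 625 ≡ 625 (mod 1007)
5^8 ≡ 625^2 = 390625 ≡ 916 (mod 1007)
5^16 ≡ 916^2 = 839056 ≡ 225 (mod 1007)
5^32 ≡ 225^2 = 50625 ≡ 275 (mod 1007)
5^64 ≡ 275^2 = 75625 ≡ 100 (mod 1007)
5^128 ≡ 100^2 = 10000 ≡ 937 (mod 1007)
5^256 ≡ 937^2 = 877969 ≡ 872 (mod 1007)
503 = 256 + 128 + 64 + 32 + 16 + 4 + 2 + 1 in binary powers of 2.
So 5^503 ≡ 872 · 937 · 100 · 275 · 225 · 625 · 25 · 5 ≡ 137 (mod 1007).
Squaring chain: 137; never reaches −1, so base 5 is a Miller–Rabin witness that 1007 is composite.

137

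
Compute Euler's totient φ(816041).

787072

Factor: 816041 = 53 · 89 · 173.
φ(816041) = (53−1) · (89−1) · (173−1) = 52 · 88 · 172 = 787072.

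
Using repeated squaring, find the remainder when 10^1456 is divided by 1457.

754

10^1 ≡ 10 (mod 1457)
10^2 ≡ 10^2 = 100 ≡ 100 (mod 1457)
10^4 ≡ 100^2 = 10000 ≡ 1258 (mod 1457)
10^8 ≡ 1258^2 = 1582564 ≡ 262 (mod 1457)
10^16 ≡ 262^2 = 68644 ≡ 165 (mod 1457)
10^32 ≡ 165^2 = 27225 ≡ 999 (mod 1457)
10^64 ≡ 999^2 = 998001 ≡ 1413 (mod 1457)
10^128 ≡ 1413^2 = 1996569 ≡ 479 (mod 1457)
10^256 ≡ 479^2 = 229441 ≡ 692 (mod 1457)
10^512 ≡ 692^2 = 478864 ≡ 968 (mod 1457)
10^1024 ≡ 968^2 = 937024 ≡ 173 (mod 1457)
1456 = 1024 + 256 + 128 + 32 + 16 in binary powers of 2.
So 10^1456 ≡ 173 · 692 · 479 · 999 · 165 ≡ 754 (mod 1457).
Since 754 ≠ 1, base 10 is a Fermat witness: 1457 is composite.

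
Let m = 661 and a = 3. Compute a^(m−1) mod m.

3^1 ≡ 3 (mod 661)
3^2 ≡ 3^2 = 9 ≡ 9 (mod 661)
3^4 ≡ 9^2 = 81 ≡ 81 (mod 661)
3^8 ≡ 81^2 = 6561 ≡ 612 (mod 661)
3^16 ≡ 612^2 = 374544 ≡ 418 (mod 661)
3^32 ≡ 418^2 = 174724 ≡ 220 (mod 661)
3^64 ≡ 220^2 = 48400 ≡ 147 (mod 661)
3^128 ≡ 147^2 = 21609 ≡ 457 (mod 661)
3^256 ≡ 457^2 = 208849 ≡ 634 (mod 661)
3^512 ≡ 634^2 = 401956 ≡ 68 (mod 661)
660 = 512 + 128 + 16 + 4 in binary powers of 2.
So 3^660 ≡ 68 · 457 · 418 · 81 ≡ 1 (mod 661).
Since the result is 1, base 3 gives no evidence that 661 is composite.

1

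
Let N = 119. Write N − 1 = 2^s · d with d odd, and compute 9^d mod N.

32

119 − 1 = 118 = 2^1 · 59, so d = 59.
9^1 ≡ 9 (mod 119)
9^2 ≡ 9^2 = 81 ≡ 81 (mod 119)
9^4 ≡ 81^2 = 6561 ≡ 16 (mod 119)
9^8 ≡ 16^2 = 256 ≡ 18 (mod 119)
9^16 ≡ 18^2 = 324 ≡ 86 (mod 119)
9^32 ≡ 86^2 = 7396 ≡ 18 (mod 119)
59 = 32 + 16 + 8 + 2 + 1 in binary powers of 2.
So 9^59 ≡ 18 · 86 · 18 · 81 · 9 ≡ 32 (mod 119).
Squaring chain: 32; never reaches −1, so base 9 is a Miller–Rabin witness that 119 is composite.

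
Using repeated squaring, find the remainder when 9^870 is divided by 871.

9^1 ≡ 9 (mod 871)
9^2 ≡ 9^2 = 81 ≡ 81 (mod 871)
9^4 ≡ 81^2 = 6561 ≡ 464 (mod 871)
9^8 ≡ 464^2 = 215296 ≡ 159 (mod 871)
9^16 ≡ 159^2 = 25281 ≡ 22 (mod 871)
9^32 ≡ 22^2 = 484 ≡ 484 (mod 871)
9^64 ≡ 484^2 = 234256 ≡ 828 (mod 871)
9^128 ≡ 828^2 = 685584 ≡ 107 (mod 871)
9^256 ≡ 107^2 = 11449 ≡ 126 (mod 871)
9^512 ≡ 126^2 = 15876 ≡ 198 (mod 871)
870 = 512 + 256 + 64 + 32 + 4 + 2 in binary powers of 2.
So 9^870 ≡ 198 · 126 · 828 · 484 · 464 · 81 ≡ 612 (mod 871).
Since 612 ≠ 1, base 9 is a Fermat witness: 871 is composite.

612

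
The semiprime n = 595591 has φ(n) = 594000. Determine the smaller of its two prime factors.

φ(n) = (p−1)(q−1) = n − (p+q) + 1, so p + q = 595591 − 594000 + 1 = 1592.
p and q are the roots of t² − 1592t + 595591 = 0.
Discriminant: 1592² − 4·595591 = 2534464 − 2382364 = 152100; √152100 = 390.
q = (1592 − 390)/2 = 601, p = (1592 + 390)/2 = 991.
Check: 601 · 991 = 595591.

601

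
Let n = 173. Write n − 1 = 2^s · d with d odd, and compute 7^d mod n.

93

173 − 1 = 172 = 2^2 · 43, so d = 43.
7^1 ≡ 7 (mod 173)
7^2 ≡ 7^2 = 49 ≡ 49 (mod 173)
7^4 ≡ 49^2 = 2401 ≡ 152 (mod 173)
7^8 ≡ 152^2 = 23104 ≡ 95 (mod 173)
7^16 ≡ 95^2 = 9025 ≡ 29 (mod 173)
7^32 ≡ 29^2 = 841 ≡ 149 (mod 173)
43 = 32 + 8 + 2 + 1 in binary powers of 2.
So 7^43 ≡ 149 · 95 · 49 · 7 ≡ 93 (mod 173).
Squaring chain: 93 → 172; reaches −1, so base 7 does not prove 173 composite.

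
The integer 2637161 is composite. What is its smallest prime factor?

2637161 is odd.
Digit sum 26, not divisible by 3.
Ends in 1: not divisible by 5.
7: 2637161 = 7·376737 + 2
11: 2637161 = 11·239741 + 10
13: 2637161 = 13·202858 + 7
17: 2637161 = 17·155127 + 2
19: 2637161 = 19·138797 + 18
23: 2637161 = 23·114659 + 4
29: 2637161 = 29·90936 + 17
31: 2637161 = 31·85069 + 22
37: 2637161 = 37·71274 + 23
41: 2637161 = 41·64321

41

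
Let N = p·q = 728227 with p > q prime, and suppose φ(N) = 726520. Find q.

φ(n) = (p−1)(q−1) = n − (p+q) + 1, so p + q = 728227 − 726520 + 1 = 1708.
p and q are the roots of t² − 1708t + 728227 = 0.
Discriminant: 1708² − 4·728227 = 2917264 − 2912908 = 4356; √4356 = 66.
q = (1708 − 66)/2 = 821, p = (1708 + 66)/2 = 887.
Check: 821 · 887 = 728227.

821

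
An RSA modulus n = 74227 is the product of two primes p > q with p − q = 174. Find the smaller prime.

Since p = q + 174, we have 74227 = q(q + 174), so q² + 174q − 74227 = 0.
Discriminant: 174² + 4·74227 = 30276 + 296908 = 327184; √327184 = 572.
q = (−174 + 572)/2 = 199, and p = q + 174 = 373.
Check: 199 · 373 = 74227.

199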